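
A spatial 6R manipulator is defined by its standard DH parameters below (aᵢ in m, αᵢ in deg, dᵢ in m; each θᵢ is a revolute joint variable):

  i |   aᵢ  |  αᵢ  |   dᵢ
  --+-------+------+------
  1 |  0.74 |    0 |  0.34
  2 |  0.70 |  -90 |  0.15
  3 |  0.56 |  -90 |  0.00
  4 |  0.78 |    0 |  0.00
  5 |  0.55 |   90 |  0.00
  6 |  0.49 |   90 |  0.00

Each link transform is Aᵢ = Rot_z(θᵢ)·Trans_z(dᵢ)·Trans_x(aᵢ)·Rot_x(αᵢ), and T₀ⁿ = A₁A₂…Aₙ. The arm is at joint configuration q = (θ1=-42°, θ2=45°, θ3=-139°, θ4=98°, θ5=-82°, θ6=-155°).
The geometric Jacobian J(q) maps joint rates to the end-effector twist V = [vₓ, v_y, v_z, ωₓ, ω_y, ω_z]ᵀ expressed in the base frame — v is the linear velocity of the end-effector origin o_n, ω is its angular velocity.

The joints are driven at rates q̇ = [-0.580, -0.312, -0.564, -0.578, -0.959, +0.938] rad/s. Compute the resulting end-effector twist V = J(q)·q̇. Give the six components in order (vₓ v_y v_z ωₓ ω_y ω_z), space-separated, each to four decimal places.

o_n = [0.7383, -1.2880, 0.6967]
J₁: ẑ×o_n = [1.2880, 0.7383, -0.0000], ω = ẑ
J2: z=[0.0000, 0.0000, 1.0000] o=[0.5499, -0.4952, 0.3400] → [0.7928, 0.1883, -0.0000, 0.0000, 0.0000, 1.0000]
J3: z=[-0.0523, 0.9986, 0.0000] o=[1.2490, -0.4585, 0.4900] → [0.2064, 0.0108, 0.5534, -0.0523, 0.9986, 0.0000]
J4: z=[0.6552, 0.0343, 0.7547] o=[0.8269, -0.4806, 0.8574] → [0.6038, 0.0384, -0.5259, 0.6552, 0.0343, 0.7547]
J5: z=[0.6552, 0.0343, 0.7547] o=[0.9491, -1.2477, 0.7862] → [0.0273, -0.1005, -0.0192, 0.6552, 0.0343, 0.7547]
J6: z=[-0.2580, 0.9491, 0.1808] o=[0.5586, -1.4200, 1.1330] → [-0.4380, -0.0801, -0.2046, -0.2580, 0.9491, 0.1808]
V = J·q̇ = [-1.8968, -0.4940, -0.1817, -1.2195, 0.2742, -1.8824]

-1.8968 -0.4940 -0.1817 -1.2195 0.2742 -1.8824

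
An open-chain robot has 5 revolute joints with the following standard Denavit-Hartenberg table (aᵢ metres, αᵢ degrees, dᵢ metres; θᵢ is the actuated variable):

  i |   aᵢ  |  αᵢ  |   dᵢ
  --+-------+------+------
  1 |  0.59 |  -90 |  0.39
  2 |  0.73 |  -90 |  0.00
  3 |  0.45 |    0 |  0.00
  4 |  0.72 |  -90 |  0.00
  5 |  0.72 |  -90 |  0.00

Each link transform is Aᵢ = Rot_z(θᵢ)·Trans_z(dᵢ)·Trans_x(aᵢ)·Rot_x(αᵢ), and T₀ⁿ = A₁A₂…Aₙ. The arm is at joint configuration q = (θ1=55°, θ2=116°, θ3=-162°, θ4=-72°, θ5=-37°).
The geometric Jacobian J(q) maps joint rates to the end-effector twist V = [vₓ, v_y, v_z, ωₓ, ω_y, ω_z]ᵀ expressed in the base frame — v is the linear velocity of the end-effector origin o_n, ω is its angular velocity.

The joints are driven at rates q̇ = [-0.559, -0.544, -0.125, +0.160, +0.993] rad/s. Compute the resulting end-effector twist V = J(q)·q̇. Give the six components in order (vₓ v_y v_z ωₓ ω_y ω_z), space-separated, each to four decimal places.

0.3833 -0.4979 -0.0768 0.1515 0.2855 0.1784

o_n = [0.9748, -0.1920, 0.9926]
J₁: ẑ×o_n = [0.1920, 0.9748, -0.0000], ω = ẑ
J2: z=[-0.8192, 0.5736, 0.0000] o=[0.3384, 0.4833, 0.3900] → [0.3457, 0.4937, 0.1882, -0.8192, 0.5736, 0.0000]
J3: z=[-0.5155, -0.7362, 0.4384] o=[0.1549, 0.2212, -0.2661] → [-0.7456, 1.0084, 0.8167, -0.5155, -0.7362, 0.4384]
J4: z=[-0.5155, -0.7362, 0.4384] o=[0.1486, 0.4546, 0.1185] → [-0.3601, 0.8128, 0.9417, -0.5155, -0.7362, 0.4384]
J5: z=[-0.2781, 0.6277, 0.7271] o=[0.7321, 0.2725, 0.4989] → [0.6476, 0.3137, -0.0232, -0.2781, 0.6277, 0.7271]
V = J·q̇ = [0.3833, -0.4979, -0.0768, 0.1515, 0.2855, 0.1784]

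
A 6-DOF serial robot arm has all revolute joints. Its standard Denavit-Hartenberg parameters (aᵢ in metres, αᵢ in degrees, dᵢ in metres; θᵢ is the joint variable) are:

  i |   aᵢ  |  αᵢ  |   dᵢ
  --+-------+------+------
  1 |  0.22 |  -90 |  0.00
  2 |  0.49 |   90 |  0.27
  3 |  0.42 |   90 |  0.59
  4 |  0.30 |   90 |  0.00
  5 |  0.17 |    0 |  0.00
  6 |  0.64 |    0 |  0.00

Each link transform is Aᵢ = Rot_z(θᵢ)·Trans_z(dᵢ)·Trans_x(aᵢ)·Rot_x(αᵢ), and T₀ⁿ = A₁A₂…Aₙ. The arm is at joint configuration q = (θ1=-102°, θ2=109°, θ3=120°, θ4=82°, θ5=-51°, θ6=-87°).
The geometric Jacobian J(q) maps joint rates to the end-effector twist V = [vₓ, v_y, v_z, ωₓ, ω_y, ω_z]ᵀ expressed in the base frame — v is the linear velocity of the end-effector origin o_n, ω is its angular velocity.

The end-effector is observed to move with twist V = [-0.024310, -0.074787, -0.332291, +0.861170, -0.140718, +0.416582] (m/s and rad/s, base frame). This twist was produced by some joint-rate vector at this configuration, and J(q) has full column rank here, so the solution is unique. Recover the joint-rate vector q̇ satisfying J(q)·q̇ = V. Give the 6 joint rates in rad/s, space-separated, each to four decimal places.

o_n = [0.1758, -0.8336, 0.0196]
J₁: ẑ×o_n = [0.8336, 0.1758, -0.0000], ω = ẑ
J2: z=[0.9781, -0.2079, 0.0000] o=[-0.0457, -0.2152, 0.0000] → [-0.0041, -0.0192, -0.5589, 0.9781, -0.2079, 0.0000]
J3: z=[-0.1966, -0.9249, -0.3256] o=[0.2515, -0.1153, -0.4633] → [-0.6805, 0.1196, 0.0712, -0.1966, -0.9249, -0.3256]
J4: z=[0.5477, 0.1718, -0.8188] o=[0.4771, -0.8035, -0.4568] → [0.0571, -0.0142, 0.0352, 0.5477, 0.1718, -0.8188]
J5: z=[0.8327, -0.2073, 0.5135] o=[0.4527, -1.0924, -0.5338] → [-0.2476, -0.6030, 0.1581, 0.8327, -0.2073, 0.5135]
J6: z=[0.8327, -0.2073, 0.5135] o=[0.3716, -1.2181, -0.4531] → [-0.2954, -0.4942, 0.2796, 0.8327, -0.2073, 0.5135]
q̇ = J⁺·V = [0.0020, 0.8180, -0.1410, -0.3010, -0.6500, 0.8880]

0.0020 0.8180 -0.1410 -0.3010 -0.6500 0.8880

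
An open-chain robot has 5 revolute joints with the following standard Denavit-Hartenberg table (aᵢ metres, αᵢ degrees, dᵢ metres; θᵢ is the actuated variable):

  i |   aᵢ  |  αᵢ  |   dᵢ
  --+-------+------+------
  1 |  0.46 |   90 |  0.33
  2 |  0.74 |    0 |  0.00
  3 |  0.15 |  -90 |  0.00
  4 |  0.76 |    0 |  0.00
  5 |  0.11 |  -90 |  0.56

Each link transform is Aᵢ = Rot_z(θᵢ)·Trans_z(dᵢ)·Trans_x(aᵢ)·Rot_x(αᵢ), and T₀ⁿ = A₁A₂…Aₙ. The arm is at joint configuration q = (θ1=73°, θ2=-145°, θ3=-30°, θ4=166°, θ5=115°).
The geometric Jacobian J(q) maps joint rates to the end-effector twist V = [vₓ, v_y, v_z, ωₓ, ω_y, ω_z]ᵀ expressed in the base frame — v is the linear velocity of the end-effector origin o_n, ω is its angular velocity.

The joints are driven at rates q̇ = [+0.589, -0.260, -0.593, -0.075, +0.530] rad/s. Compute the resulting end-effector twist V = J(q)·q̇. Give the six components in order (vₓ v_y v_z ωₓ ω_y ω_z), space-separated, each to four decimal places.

-0.5155 -0.5236 -0.3708 -0.8041 0.2873 0.1357

o_n = [0.0639, 0.4687, -0.6029]
J₁: ẑ×o_n = [-0.4687, 0.0639, 0.0000], ω = ẑ
J2: z=[0.9563, -0.2924, 0.0000] o=[0.1345, 0.4399, 0.3300] → [0.2728, 0.8922, 0.0069, 0.9563, -0.2924, 0.0000]
J3: z=[0.9563, -0.2924, 0.0000] o=[-0.0427, -0.1398, -0.0944] → [0.1487, 0.4863, 0.6131, 0.9563, -0.2924, 0.0000]
J4: z=[0.0255, 0.0833, -0.9962] o=[-0.0864, -0.2827, -0.1075] → [0.7072, -0.1372, 0.0066, 0.0255, 0.0833, -0.9962]
J5: z=[0.0255, 0.0833, -0.9962] o=[-0.0475, 0.4736, -0.0432] → [-0.0515, -0.0967, -0.0094, 0.0255, 0.0833, -0.9962]
V = J·q̇ = [-0.5155, -0.5236, -0.3708, -0.8041, 0.2873, 0.1357]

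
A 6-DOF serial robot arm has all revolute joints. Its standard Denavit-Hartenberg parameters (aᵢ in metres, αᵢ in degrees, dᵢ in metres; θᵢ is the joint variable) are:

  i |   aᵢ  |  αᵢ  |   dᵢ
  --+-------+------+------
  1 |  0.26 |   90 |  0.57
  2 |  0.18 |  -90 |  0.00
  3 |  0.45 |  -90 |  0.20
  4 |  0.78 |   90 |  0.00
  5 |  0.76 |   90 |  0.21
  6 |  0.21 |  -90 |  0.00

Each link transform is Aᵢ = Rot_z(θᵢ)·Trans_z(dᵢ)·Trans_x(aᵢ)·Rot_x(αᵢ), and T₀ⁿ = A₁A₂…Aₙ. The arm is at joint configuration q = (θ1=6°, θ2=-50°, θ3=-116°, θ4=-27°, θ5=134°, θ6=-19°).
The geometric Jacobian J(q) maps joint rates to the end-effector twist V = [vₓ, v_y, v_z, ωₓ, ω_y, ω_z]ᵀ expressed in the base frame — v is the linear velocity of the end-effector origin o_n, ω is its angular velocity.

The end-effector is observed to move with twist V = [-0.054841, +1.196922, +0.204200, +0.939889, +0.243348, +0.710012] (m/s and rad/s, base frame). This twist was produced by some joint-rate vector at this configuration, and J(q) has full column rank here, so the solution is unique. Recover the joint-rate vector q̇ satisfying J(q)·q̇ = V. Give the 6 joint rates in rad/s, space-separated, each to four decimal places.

0.5440 0.4280 0.2360 0.5510 0.8710 -0.5200

o_n = [0.9986, -0.6395, 0.3640]
J₁: ẑ×o_n = [0.6395, 0.9986, -0.0000], ω = ẑ
J2: z=[0.1045, -0.9945, 0.0000] o=[0.2586, 0.0272, 0.5700] → [0.2049, 0.0215, 0.6663, 0.1045, -0.9945, 0.0000]
J3: z=[0.7618, 0.0801, 0.6428] o=[0.3736, 0.0393, 0.4321] → [0.4308, 0.4536, -0.5671, 0.7618, 0.0801, 0.6428]
J4: z=[0.6204, -0.3756, -0.6885] o=[0.4422, -0.3602, 0.7118] → [-0.0616, -0.1674, 0.0357, 0.6204, -0.3756, -0.6885]
J5: z=[0.7634, 0.4905, 0.4203] o=[0.5825, -0.9736, 1.1728] → [-0.5371, 0.7923, 0.0509, 0.7634, 0.4905, 0.4203]
J6: z=[0.5604, -0.8265, -0.0531] o=[0.9870, -0.6607, 0.5726] → [0.1735, 0.1163, 0.0215, 0.5604, -0.8265, -0.0531]
q̇ = J⁺·V = [0.5440, 0.4280, 0.2360, 0.5510, 0.8710, -0.5200]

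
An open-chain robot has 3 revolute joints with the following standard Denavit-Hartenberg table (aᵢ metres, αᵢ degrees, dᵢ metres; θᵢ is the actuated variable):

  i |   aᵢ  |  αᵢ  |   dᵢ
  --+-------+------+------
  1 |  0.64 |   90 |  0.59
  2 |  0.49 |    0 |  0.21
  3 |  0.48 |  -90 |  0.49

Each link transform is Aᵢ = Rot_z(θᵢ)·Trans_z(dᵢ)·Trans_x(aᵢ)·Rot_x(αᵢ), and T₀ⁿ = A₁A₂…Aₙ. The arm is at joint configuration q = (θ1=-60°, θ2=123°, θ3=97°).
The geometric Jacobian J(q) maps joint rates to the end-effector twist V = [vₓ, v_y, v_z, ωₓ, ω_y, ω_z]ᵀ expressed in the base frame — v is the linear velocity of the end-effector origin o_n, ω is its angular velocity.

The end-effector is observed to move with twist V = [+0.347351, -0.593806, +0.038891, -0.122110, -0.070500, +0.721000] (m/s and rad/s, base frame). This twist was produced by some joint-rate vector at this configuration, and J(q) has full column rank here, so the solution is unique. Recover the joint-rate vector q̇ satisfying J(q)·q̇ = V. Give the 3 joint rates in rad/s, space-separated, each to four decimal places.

o_n = [-0.6035, -0.3547, 0.6924]
J₁: ẑ×o_n = [0.3547, -0.6035, 0.0000], ω = ẑ
J2: z=[-0.8660, -0.5000, 0.0000] o=[0.3200, -0.5543, 0.5900] → [-0.0512, 0.0887, -0.6346, -0.8660, -0.5000, 0.0000]
J3: z=[-0.8660, -0.5000, 0.0000] o=[0.0047, -0.4281, 1.0009] → [0.1543, -0.2672, -0.3677, -0.8660, -0.5000, 0.0000]
q̇ = J⁺·V = [0.7210, -0.3400, 0.4810]

0.7210 -0.3400 0.4810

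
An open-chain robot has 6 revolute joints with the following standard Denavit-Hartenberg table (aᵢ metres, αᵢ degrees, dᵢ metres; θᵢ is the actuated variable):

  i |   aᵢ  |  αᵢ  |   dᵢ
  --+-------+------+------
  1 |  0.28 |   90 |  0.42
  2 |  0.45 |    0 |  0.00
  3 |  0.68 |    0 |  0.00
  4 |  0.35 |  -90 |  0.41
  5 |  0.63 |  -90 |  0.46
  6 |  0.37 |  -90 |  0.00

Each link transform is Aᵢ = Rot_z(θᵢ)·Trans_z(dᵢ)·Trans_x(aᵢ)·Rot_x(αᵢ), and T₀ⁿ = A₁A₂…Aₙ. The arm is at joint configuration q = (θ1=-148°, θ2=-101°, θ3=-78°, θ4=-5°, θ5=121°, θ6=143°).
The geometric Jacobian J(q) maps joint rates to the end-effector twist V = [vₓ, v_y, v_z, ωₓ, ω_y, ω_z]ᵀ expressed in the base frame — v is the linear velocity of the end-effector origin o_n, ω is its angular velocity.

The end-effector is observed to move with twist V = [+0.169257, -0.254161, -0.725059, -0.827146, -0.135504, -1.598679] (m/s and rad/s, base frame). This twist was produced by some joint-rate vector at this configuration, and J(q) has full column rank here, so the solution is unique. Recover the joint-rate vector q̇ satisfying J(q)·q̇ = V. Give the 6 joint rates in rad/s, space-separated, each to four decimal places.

o_n = [0.5110, 0.4647, -0.2580]
J₁: ẑ×o_n = [-0.4647, 0.5110, 0.0000], ω = ẑ
J2: z=[-0.5299, 0.8480, 0.0000] o=[-0.2375, -0.1484, 0.4200] → [-0.5749, -0.3593, -0.9596, -0.5299, 0.8480, 0.0000]
J3: z=[-0.5299, 0.8480, 0.0000] o=[-0.1646, -0.1029, -0.0217] → [-0.2003, -0.1252, -0.8737, -0.5299, 0.8480, 0.0000]
J4: z=[-0.5299, 0.8480, 0.0000] o=[0.4119, 0.2574, -0.0336] → [-0.1903, -0.1189, -0.1938, -0.5299, 0.8480, 0.0000]
J5: z=[0.0592, 0.0370, -0.9976] o=[0.4908, 0.7901, -0.0092] → [-0.3339, -0.0055, -0.0200, 0.0592, 0.0370, -0.9976]
J6: z=[-0.9981, -0.0163, -0.0598] o=[0.5297, 0.1777, -0.4907] → [0.0134, 0.2334, -0.2868, -0.9981, -0.0163, -0.0598]
q̇ = J⁺·V = [-0.8850, 0.1620, 0.5090, -0.8410, 0.6580, 0.9580]

-0.8850 0.1620 0.5090 -0.8410 0.6580 0.9580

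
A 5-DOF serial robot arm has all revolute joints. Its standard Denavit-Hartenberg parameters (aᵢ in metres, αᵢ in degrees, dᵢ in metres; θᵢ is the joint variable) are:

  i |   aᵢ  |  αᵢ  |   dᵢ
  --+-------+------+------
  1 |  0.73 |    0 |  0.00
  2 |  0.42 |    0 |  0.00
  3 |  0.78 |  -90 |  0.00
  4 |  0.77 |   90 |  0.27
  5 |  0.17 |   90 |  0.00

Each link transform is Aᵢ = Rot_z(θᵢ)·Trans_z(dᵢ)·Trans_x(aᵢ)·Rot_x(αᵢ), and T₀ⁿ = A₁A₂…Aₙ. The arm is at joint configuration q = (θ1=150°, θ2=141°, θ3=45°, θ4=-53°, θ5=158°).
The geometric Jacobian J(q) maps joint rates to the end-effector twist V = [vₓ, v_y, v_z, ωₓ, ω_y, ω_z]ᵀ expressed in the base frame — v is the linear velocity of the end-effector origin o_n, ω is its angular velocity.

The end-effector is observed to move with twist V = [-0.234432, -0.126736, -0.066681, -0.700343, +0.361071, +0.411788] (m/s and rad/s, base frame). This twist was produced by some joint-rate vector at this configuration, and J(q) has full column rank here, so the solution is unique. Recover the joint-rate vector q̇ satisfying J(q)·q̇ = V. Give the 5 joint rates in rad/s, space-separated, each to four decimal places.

-0.5530 -0.2870 0.6590 0.0450 0.9850

o_n = [0.7033, -0.1894, 0.4891]
J₁: ẑ×o_n = [0.1894, 0.7033, -0.0000], ω = ẑ
J2: z=[0.0000, 0.0000, 1.0000] o=[-0.6322, 0.3650, 0.0000] → [0.5544, 1.3355, -0.0000, 0.0000, 0.0000, 1.0000]
J3: z=[0.0000, 0.0000, 1.0000] o=[-0.4817, -0.0271, 0.0000] → [0.1623, 1.1850, -0.0000, 0.0000, 0.0000, 1.0000]
J4: z=[0.4067, 0.9135, 0.0000] o=[0.2309, -0.3444, 0.0000] → [0.4468, -0.1989, -0.3685, 0.4067, 0.9135, 0.0000]
J5: z=[-0.7296, 0.3248, 0.6018] o=[0.7640, -0.2862, 0.6149] → [-0.0991, -0.1284, -0.0509, -0.7296, 0.3248, 0.6018]
q̇ = J⁺·V = [-0.5530, -0.2870, 0.6590, 0.0450, 0.9850]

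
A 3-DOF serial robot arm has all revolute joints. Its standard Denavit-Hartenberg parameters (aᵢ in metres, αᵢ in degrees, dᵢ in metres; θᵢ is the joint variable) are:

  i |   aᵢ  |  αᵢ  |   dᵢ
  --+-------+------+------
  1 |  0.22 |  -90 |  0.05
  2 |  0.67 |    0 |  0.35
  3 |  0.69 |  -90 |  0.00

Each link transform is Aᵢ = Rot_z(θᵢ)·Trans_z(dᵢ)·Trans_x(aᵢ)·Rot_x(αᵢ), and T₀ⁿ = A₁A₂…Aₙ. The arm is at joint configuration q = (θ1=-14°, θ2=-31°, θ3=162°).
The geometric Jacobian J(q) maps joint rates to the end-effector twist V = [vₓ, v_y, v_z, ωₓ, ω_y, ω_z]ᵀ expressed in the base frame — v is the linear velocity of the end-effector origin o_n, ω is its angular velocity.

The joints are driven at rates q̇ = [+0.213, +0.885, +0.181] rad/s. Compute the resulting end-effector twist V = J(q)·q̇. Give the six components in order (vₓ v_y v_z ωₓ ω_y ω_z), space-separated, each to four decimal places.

-0.2970 0.1491 -0.0257 0.2579 1.0343 0.2130

o_n = [0.4161, 0.2570, -0.1257]
J₁: ẑ×o_n = [-0.2570, 0.4161, 0.0000], ω = ẑ
J2: z=[0.2419, 0.9703, 0.0000] o=[0.2135, -0.0532, 0.0500] → [-0.1705, 0.0425, -0.1216, 0.2419, 0.9703, 0.0000]
J3: z=[0.2419, 0.9703, 0.0000] o=[0.8554, 0.1474, 0.3951] → [-0.5053, 0.1260, 0.4527, 0.2419, 0.9703, 0.0000]
V = J·q̇ = [-0.2970, 0.1491, -0.0257, 0.2579, 1.0343, 0.2130]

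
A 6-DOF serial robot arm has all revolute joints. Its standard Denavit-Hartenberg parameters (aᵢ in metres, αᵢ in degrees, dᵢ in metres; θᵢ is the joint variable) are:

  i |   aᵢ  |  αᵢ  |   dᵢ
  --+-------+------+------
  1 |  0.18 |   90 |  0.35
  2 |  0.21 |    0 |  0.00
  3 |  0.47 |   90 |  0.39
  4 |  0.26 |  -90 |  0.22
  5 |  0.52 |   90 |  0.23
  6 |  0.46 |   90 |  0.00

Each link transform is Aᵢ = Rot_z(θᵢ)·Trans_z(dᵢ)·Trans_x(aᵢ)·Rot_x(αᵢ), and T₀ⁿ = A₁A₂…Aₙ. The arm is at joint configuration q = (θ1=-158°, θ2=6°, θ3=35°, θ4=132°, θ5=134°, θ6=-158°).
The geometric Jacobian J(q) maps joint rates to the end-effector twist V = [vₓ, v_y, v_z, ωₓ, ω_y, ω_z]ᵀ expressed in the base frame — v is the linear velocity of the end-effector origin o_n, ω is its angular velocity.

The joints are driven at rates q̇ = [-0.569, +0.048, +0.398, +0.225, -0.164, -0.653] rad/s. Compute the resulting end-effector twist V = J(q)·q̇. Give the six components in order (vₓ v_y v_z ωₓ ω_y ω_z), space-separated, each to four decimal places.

o_n = [-0.8469, 0.1931, 0.4513]
J₁: ẑ×o_n = [-0.1931, -0.8469, 0.0000], ω = ẑ
J2: z=[-0.3746, 0.9272, 0.0000] o=[-0.1669, -0.0674, 0.3500] → [0.0939, 0.0379, 0.5329, -0.3746, 0.9272, 0.0000]
J3: z=[-0.3746, 0.9272, 0.0000] o=[-0.3605, -0.1457, 0.3720] → [0.0735, 0.0297, 0.3241, -0.3746, 0.9272, 0.0000]
J4: z=[-0.6083, -0.2458, -0.7547] o=[-0.8355, 0.0831, 0.6803] → [0.1394, -0.1307, -0.0698, -0.6083, -0.2458, -0.7547]
J5: z=[0.7707, -0.4103, -0.4875] o=[-0.9200, 0.2573, 0.4001] → [-0.0523, -0.0750, -0.0195, 0.7707, -0.4103, -0.4875]
J6: z=[0.5591, 0.8025, 0.2085] o=[-0.5838, -0.0623, 0.7289] → [-0.2760, 0.1003, 0.3540, 0.5591, 0.8025, 0.2085]
V = J·q̇ = [0.3639, 0.4129, -0.0891, -0.7954, -0.0985, -0.7950]

0.3639 0.4129 -0.0891 -0.7954 -0.0985 -0.7950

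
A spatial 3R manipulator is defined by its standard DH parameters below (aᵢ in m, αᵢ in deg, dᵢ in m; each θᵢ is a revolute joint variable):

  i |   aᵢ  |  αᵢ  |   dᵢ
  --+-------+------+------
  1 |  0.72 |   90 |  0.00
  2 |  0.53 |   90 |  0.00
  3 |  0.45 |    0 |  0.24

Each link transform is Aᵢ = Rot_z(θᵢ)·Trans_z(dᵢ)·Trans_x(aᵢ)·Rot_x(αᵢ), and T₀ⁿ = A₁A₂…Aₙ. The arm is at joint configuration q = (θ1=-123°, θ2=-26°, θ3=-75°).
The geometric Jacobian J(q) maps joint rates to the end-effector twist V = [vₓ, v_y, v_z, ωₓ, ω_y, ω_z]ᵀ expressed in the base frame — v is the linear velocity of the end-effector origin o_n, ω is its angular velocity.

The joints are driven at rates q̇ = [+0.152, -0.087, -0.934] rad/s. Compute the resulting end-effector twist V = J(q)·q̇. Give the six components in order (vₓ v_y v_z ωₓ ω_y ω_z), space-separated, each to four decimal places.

o_n = [-0.2868, -1.2396, -0.4991]
J₁: ẑ×o_n = [1.2396, -0.2868, 0.0000], ω = ẑ
J2: z=[-0.8387, 0.5446, 0.0000] o=[-0.3921, -0.6038, 0.0000] → [-0.2718, -0.4186, 0.4758, -0.8387, 0.5446, 0.0000]
J3: z=[0.2388, 0.3676, -0.8988] o=[-0.6516, -1.0034, -0.2323] → [-0.3105, -0.2642, -0.1905, 0.2388, 0.3676, -0.8988]
V = J·q̇ = [0.5020, 0.2396, 0.1366, -0.1500, -0.3908, 0.9915]

0.5020 0.2396 0.1366 -0.1500 -0.3908 0.9915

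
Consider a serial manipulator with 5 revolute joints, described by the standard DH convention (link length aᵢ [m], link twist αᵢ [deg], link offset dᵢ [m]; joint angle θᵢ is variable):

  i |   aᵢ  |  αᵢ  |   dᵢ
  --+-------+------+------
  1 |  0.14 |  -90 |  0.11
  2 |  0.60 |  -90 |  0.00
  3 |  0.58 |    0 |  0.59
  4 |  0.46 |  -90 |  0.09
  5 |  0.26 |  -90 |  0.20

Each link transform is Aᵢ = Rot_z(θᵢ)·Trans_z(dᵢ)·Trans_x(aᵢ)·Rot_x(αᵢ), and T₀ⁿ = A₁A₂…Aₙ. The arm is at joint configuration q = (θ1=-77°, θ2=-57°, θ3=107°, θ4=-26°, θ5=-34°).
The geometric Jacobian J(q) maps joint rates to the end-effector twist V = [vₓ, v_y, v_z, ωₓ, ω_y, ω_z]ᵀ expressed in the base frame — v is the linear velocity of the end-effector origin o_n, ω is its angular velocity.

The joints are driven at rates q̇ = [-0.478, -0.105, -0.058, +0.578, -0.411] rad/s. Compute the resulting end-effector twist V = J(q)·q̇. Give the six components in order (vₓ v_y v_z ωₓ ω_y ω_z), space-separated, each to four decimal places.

-0.5349 0.5875 -0.2417 0.1082 -0.6495 -0.4208

o_n = [-0.9924, -1.2725, -0.0556]
J₁: ẑ×o_n = [1.2725, -0.9924, 0.0000], ω = ẑ
J2: z=[0.9744, 0.2250, 0.0000] o=[0.0315, -0.1364, 0.1100] → [-0.0373, 0.1614, -0.8766, 0.9744, 0.2250, 0.0000]
J3: z=[0.1887, -0.8172, -0.5446] o=[0.1050, -0.4548, 0.6132] → [0.1012, 0.7238, -1.0510, 0.1887, -0.8172, -0.5446]
J4: z=[0.1887, -0.8172, -0.5446] o=[-0.3449, -0.9717, 0.1496] → [0.0039, 0.3914, -0.5858, 0.1887, -0.8172, -0.5446]
J5: z=[-0.2734, 0.4890, -0.8283] o=[-0.7618, -1.1857, 0.1610] → [-0.1778, 0.1318, 0.1365, -0.2734, 0.4890, -0.8283]
V = J·q̇ = [-0.5349, 0.5875, -0.2417, 0.1082, -0.6495, -0.4208]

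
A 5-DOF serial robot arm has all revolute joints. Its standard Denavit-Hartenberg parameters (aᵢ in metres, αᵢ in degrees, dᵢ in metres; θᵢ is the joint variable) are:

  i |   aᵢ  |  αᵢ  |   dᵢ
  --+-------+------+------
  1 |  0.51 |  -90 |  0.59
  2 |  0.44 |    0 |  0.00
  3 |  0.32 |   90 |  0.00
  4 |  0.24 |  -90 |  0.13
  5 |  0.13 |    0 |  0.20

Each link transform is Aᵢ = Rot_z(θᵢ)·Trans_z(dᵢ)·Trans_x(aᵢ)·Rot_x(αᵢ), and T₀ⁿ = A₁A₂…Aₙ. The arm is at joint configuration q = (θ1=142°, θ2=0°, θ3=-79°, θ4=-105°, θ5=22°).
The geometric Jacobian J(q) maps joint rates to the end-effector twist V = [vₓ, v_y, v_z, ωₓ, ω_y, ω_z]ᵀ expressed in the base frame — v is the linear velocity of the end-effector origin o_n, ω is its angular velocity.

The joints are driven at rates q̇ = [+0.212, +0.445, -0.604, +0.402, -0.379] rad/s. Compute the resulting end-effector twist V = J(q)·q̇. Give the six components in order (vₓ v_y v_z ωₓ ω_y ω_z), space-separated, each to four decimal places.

o_n = [-0.5026, 0.9003, 1.0177]
J₁: ẑ×o_n = [-0.9003, -0.5026, 0.0000], ω = ẑ
J2: z=[-0.6157, -0.7880, 0.0000] o=[-0.4019, 0.3140, 0.5900] → [-0.3370, 0.2633, -0.4403, -0.6157, -0.7880, 0.0000]
J3: z=[-0.6157, -0.7880, 0.0000] o=[-0.7486, 0.5849, 0.5900] → [-0.3370, 0.2633, -0.0003, -0.6157, -0.7880, 0.0000]
J4: z=[0.7735, -0.6044, 0.1908] o=[-0.7967, 0.6225, 0.9041] → [-0.1216, -0.0317, 0.3927, 0.7735, -0.6044, 0.1908]
J5: z=[0.0141, 0.3174, 0.9482] o=[-0.5441, 0.7193, 0.8680] → [-0.1241, 0.0373, -0.0106, 0.0141, 0.3174, 0.9482]
V = J·q̇ = [-0.1391, -0.1753, -0.0339, 0.4035, -0.2380, -0.0707]

-0.1391 -0.1753 -0.0339 0.4035 -0.2380 -0.0707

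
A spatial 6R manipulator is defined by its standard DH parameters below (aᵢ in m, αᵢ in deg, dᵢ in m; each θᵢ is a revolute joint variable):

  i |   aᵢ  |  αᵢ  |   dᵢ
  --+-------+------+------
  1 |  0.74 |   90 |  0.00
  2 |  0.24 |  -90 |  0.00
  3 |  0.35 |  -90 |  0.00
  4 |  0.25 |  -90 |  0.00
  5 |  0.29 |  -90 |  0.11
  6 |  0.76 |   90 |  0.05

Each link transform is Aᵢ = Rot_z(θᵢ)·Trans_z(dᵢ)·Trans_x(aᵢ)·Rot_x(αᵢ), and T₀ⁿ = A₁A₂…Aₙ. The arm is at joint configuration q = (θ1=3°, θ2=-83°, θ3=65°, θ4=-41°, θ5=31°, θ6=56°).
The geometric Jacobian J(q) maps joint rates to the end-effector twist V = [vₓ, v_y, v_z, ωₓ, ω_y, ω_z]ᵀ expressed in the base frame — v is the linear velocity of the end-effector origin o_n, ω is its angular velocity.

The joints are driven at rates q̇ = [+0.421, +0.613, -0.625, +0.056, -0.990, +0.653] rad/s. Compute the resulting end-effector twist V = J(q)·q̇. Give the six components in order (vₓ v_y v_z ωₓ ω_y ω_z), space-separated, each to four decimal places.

0.4295 0.6268 1.1650 -0.0024 -1.6470 0.3348

o_n = [1.7586, 0.4995, -0.7620]
J₁: ẑ×o_n = [-0.4995, 1.7586, 0.0000], ω = ẑ
J2: z=[0.0523, -0.9986, 0.0000] o=[0.7390, 0.0387, 0.0000] → [0.7609, 0.0399, 1.0423, 0.0523, -0.9986, 0.0000]
J3: z=[0.9912, 0.0519, 0.1219] o=[0.7682, 0.0403, -0.2382] → [-0.0832, 0.6398, 0.4038, 0.9912, 0.0519, 0.1219]
J4: z=[-0.1324, 0.4163, 0.8996] o=[0.7696, 0.3580, -0.3850] → [-0.2843, 0.8397, -0.4304, -0.1324, 0.4163, 0.8996]
J5: z=[-0.7454, 0.5563, -0.3672] o=[0.9329, 0.5378, -0.4442] → [-0.1908, -0.5400, -0.4309, -0.7454, 0.5563, -0.3672]
J6: z=[-0.2230, -0.7272, -0.6492] o=[1.0331, 0.7156, -0.6777] → [-0.0790, -0.4898, 0.5758, -0.2230, -0.7272, -0.6492]
V = J·q̇ = [0.4295, 0.6268, 1.1650, -0.0024, -1.6470, 0.3348]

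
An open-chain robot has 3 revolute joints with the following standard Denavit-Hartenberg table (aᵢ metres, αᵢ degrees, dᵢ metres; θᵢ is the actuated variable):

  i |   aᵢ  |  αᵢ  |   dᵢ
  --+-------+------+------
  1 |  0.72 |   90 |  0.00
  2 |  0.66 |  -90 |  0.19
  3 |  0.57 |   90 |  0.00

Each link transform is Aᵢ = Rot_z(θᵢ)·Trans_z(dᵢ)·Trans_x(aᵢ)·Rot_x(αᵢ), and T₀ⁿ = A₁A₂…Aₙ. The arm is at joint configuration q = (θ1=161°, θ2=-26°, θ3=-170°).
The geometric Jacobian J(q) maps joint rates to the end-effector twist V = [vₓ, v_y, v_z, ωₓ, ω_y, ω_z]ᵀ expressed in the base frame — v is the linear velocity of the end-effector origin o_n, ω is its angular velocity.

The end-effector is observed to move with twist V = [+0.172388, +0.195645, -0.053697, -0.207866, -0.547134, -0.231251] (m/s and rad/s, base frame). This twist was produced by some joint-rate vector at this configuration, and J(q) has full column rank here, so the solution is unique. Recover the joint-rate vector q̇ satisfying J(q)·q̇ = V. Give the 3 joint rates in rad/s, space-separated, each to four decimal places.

-0.2690 -0.5850 0.0420

o_n = [-0.6705, 0.5365, -0.0432]
J₁: ẑ×o_n = [-0.5365, -0.6705, 0.0000], ω = ẑ
J2: z=[0.3256, 0.9455, 0.0000] o=[-0.6808, 0.2344, 0.0000] → [-0.0409, 0.0141, 0.0887, 0.3256, 0.9455, 0.0000]
J3: z=[-0.4145, 0.1427, 0.8988] o=[-1.1798, 0.6072, -0.2893] → [0.0986, 0.5597, -0.0434, -0.4145, 0.1427, 0.8988]
q̇ = J⁺·V = [-0.2690, -0.5850, 0.0420]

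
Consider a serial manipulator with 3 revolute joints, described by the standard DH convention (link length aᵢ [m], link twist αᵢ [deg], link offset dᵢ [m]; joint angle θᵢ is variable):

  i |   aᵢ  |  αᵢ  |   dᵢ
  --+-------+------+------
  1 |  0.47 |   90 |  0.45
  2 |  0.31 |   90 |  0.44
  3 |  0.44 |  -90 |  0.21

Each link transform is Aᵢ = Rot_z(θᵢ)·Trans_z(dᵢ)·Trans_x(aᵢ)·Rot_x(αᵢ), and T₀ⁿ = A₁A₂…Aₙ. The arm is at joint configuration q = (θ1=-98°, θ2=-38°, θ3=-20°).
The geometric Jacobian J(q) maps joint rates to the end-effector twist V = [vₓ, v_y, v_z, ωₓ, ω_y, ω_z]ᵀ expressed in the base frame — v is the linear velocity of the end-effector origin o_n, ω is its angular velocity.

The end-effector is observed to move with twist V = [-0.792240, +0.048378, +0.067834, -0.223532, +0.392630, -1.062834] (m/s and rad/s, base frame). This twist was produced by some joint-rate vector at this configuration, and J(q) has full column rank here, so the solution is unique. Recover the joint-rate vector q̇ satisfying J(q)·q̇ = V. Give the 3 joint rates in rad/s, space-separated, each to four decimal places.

-0.6050 0.2760 0.5810

o_n = [-0.4135, -0.8617, -0.1609]
J₁: ẑ×o_n = [0.8617, -0.4135, 0.0000], ω = ẑ
J2: z=[-0.9903, 0.1392, 0.0000] o=[-0.0654, -0.4654, 0.4500] → [-0.0850, -0.6049, 0.4408, -0.9903, 0.1392, 0.0000]
J3: z=[0.0857, 0.6097, -0.7880] o=[-0.5351, -0.6461, 0.2591] → [-0.4259, -0.0599, -0.0927, 0.0857, 0.6097, -0.7880]
q̇ = J⁺·V = [-0.6050, 0.2760, 0.5810]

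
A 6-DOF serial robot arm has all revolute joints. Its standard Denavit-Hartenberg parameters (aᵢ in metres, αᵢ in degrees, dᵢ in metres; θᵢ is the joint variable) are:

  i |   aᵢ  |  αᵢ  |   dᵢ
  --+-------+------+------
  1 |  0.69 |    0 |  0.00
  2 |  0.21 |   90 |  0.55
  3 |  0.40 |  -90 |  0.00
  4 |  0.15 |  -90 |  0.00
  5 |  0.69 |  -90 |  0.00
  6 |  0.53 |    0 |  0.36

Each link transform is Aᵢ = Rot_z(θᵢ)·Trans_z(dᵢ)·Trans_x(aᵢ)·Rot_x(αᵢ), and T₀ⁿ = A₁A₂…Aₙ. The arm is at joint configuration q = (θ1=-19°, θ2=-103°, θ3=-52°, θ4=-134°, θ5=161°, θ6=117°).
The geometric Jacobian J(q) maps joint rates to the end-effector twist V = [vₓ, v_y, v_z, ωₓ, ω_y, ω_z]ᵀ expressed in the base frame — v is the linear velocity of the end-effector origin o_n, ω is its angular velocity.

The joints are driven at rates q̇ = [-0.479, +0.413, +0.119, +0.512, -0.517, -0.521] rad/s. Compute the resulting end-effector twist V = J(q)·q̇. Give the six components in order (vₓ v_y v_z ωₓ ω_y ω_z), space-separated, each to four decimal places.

o_n = [0.8689, -1.0294, 0.4073]
J₁: ẑ×o_n = [1.0294, 0.8689, -0.0000], ω = ẑ
J2: z=[0.0000, 0.0000, 1.0000] o=[0.6524, -0.2246, 0.0000] → [0.8048, 0.2165, -0.0000, 0.0000, 0.0000, 1.0000]
J3: z=[-0.8480, 0.5299, 0.0000] o=[0.5411, -0.4027, 0.5500] → [-0.0756, -0.1210, 0.3578, -0.8480, 0.5299, 0.0000]
J4: z=[-0.4176, -0.6683, 0.6157] o=[0.4106, -0.6116, 0.2348] → [0.1420, 0.3542, 0.4808, -0.4176, -0.6683, 0.6157]
J5: z=[-0.8238, -0.0075, -0.5668] o=[0.3531, -0.5000, 0.3169] → [-0.3008, -0.2179, 0.4400, -0.8238, -0.0075, -0.5668]
J6: z=[-0.2700, -0.8740, 0.4039] o=[0.6971, -0.8352, -0.1785] → [-0.4336, 0.2276, 0.2027, -0.2700, -0.8740, 0.4039]
V = J·q̇ = [0.2844, -0.1658, -0.0443, 0.2519, 0.1801, 0.3318]

0.2844 -0.1658 -0.0443 0.2519 0.1801 0.3318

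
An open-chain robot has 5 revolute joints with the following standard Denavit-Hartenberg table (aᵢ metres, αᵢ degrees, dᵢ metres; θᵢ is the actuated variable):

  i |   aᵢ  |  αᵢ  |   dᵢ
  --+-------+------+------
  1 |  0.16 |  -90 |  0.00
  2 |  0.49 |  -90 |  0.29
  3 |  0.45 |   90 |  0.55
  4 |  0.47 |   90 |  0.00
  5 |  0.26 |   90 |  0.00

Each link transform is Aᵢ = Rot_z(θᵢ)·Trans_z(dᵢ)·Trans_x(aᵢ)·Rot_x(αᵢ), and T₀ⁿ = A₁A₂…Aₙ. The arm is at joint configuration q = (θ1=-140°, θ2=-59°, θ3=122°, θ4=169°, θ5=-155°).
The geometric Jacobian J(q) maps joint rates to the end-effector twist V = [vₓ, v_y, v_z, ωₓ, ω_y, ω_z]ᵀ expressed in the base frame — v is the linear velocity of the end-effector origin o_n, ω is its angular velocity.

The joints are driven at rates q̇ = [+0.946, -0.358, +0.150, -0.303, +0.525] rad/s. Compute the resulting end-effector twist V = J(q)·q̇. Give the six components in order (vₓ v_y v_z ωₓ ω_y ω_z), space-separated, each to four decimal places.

o_n = [-0.5197, -0.6472, -0.0661]
J₁: ẑ×o_n = [0.6472, -0.5197, 0.0000], ω = ẑ
J2: z=[0.6428, -0.7660, 0.0000] o=[-0.1226, -0.1028, 0.0000] → [0.0506, 0.0425, -0.6541, 0.6428, -0.7660, 0.0000]
J3: z=[-0.6566, -0.5510, -0.5150] o=[-0.1295, -0.4872, 0.4200] → [0.1854, -0.1182, -0.1100, -0.6566, -0.5510, -0.5150]
J4: z=[-0.6752, 0.1252, 0.7269] o=[-0.6418, -0.4190, -0.0677] → [0.1661, 0.0899, 0.1388, -0.6752, 0.1252, 0.7269]
J5: z=[-0.7087, -0.3834, -0.5922] o=[-0.5457, -0.8490, 0.0957] → [0.1816, -0.1300, -0.1331, -0.7087, -0.3834, -0.5922]
V = J·q̇ = [0.6669, -0.6201, 0.1057, -0.4961, -0.0476, 0.3376]

0.6669 -0.6201 0.1057 -0.4961 -0.0476 0.3376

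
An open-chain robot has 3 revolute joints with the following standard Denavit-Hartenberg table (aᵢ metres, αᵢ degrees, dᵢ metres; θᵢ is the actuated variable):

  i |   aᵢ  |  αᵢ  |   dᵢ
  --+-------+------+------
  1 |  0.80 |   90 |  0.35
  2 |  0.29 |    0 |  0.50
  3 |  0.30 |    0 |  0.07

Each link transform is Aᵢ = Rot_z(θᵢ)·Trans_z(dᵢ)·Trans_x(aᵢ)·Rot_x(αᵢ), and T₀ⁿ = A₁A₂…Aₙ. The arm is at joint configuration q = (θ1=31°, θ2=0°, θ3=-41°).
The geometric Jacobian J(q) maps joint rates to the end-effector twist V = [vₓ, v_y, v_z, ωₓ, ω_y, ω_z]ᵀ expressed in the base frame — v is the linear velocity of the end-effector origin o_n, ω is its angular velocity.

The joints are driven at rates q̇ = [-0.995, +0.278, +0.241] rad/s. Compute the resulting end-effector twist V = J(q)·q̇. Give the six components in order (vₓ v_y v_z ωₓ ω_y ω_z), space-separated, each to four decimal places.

0.2760 -1.3622 0.1981 0.2673 -0.4449 -0.9950

o_n = [1.4220, 0.1894, 0.1532]
J₁: ẑ×o_n = [-0.1894, 1.4220, 0.0000], ω = ẑ
J2: z=[0.5150, -0.8572, 0.0000] o=[0.6857, 0.4120, 0.3500] → [0.1687, 0.1014, 0.5164, 0.5150, -0.8572, 0.0000]
J3: z=[0.5150, -0.8572, 0.0000] o=[1.1918, 0.1328, 0.3500] → [0.1687, 0.1014, 0.2264, 0.5150, -0.8572, 0.0000]
V = J·q̇ = [0.2760, -1.3622, 0.1981, 0.2673, -0.4449, -0.9950]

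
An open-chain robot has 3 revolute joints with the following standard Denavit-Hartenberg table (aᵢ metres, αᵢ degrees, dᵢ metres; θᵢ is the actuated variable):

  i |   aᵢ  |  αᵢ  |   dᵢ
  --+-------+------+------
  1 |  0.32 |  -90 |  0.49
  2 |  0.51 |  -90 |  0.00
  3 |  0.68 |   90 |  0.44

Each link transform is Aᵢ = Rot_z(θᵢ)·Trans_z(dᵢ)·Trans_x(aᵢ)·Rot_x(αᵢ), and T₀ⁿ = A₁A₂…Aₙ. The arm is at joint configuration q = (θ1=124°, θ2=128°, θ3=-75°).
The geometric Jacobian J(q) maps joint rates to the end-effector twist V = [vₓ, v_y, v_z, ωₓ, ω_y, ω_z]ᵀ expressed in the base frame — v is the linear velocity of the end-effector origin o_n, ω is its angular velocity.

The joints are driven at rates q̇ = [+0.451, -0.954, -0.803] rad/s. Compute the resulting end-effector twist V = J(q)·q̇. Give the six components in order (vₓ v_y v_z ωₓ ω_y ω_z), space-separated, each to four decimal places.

o_n = [-0.2934, -0.7396, 0.2203]
J₁: ẑ×o_n = [0.7396, -0.2934, 0.0000], ω = ẑ
J2: z=[-0.8290, -0.5592, 0.0000] o=[-0.1789, 0.2653, 0.4900] → [0.1508, -0.2236, 0.7691, -0.8290, -0.5592, 0.0000]
J3: z=[0.4407, -0.6533, 0.6157] o=[-0.0034, 0.0050, 0.0881] → [0.3720, -0.2368, -0.5176, 0.4407, -0.6533, 0.6157]
V = J·q̇ = [-0.1091, 0.2711, -0.3181, 0.4371, 1.0581, -0.0434]

-0.1091 0.2711 -0.3181 0.4371 1.0581 -0.0434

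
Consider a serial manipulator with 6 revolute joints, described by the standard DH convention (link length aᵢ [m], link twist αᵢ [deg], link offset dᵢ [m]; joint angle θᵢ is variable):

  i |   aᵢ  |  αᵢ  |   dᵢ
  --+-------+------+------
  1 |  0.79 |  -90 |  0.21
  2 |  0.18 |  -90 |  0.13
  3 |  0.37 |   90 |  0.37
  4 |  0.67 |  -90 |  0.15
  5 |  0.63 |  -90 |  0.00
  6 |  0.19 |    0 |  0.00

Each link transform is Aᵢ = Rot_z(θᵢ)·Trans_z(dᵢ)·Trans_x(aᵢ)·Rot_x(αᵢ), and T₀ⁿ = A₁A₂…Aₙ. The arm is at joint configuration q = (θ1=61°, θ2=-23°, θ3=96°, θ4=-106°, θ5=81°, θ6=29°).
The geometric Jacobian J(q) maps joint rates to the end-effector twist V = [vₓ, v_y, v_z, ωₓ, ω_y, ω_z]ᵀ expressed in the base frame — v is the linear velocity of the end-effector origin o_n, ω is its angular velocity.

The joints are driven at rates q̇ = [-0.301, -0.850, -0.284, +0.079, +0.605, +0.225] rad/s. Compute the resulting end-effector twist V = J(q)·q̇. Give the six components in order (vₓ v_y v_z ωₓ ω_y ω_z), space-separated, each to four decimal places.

0.3532 -0.1809 -0.9209 1.2511 -0.8243 -0.0919

o_n = [-0.0094, 0.2604, 0.3696]
J₁: ẑ×o_n = [-0.2604, -0.0094, 0.0000], ω = ẑ
J2: z=[-0.8746, 0.4848, 0.0000] o=[0.3830, 0.6909, 0.2100] → [0.0774, 0.1396, 0.5668, -0.8746, 0.4848, 0.0000]
J3: z=[0.1894, 0.3417, -0.9205] o=[0.3496, 0.8989, 0.2803] → [-0.5573, 0.3135, 0.0017, 0.1894, 0.3417, -0.9205]
J4: z=[0.5352, 0.7500, 0.3886] o=[0.7243, 0.8158, -0.0754] → [0.5496, -0.5233, 0.2529, 0.5352, 0.7500, 0.3886]
J5: z=[0.7391, -0.6386, 0.2145] o=[0.5306, 0.8128, 0.5833] → [0.2550, 0.0422, -0.7531, 0.7391, -0.6386, 0.2145]
J6: z=[0.3202, 0.0530, -0.9459] o=[0.1572, 0.3291, 0.4298] → [-0.0682, 0.1768, -0.0132, 0.3202, 0.0530, -0.9459]
V = J·q̇ = [0.3532, -0.1809, -0.9209, 1.2511, -0.8243, -0.0919]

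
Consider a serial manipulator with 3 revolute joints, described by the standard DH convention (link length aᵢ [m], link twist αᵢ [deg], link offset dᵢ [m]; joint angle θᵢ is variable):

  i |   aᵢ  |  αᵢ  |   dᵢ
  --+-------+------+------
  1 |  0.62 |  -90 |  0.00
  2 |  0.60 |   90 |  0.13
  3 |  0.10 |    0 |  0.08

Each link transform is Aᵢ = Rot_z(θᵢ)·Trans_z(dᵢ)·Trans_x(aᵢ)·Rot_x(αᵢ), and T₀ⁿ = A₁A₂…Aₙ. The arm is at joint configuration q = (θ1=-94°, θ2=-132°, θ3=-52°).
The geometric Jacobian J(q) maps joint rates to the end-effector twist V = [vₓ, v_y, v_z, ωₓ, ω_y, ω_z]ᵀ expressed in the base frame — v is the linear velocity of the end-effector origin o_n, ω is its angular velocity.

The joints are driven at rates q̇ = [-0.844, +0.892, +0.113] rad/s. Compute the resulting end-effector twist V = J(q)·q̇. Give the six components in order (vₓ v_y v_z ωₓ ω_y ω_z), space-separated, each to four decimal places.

o_n = [0.0429, -0.1212, 0.4381]
J₁: ẑ×o_n = [0.1212, 0.0429, -0.0000], ω = ẑ
J2: z=[0.9976, -0.0698, 0.0000] o=[-0.0432, -0.6185, 0.0000] → [-0.0306, -0.4370, 0.5021, 0.9976, -0.0698, 0.0000]
J3: z=[0.0518, 0.7413, -0.6691] o=[0.1144, -0.2271, 0.4459] → [0.0651, 0.0483, 0.0586, 0.0518, 0.7413, -0.6691]
V = J·q̇ = [-0.1222, -0.4205, 0.4545, 0.8957, 0.0215, -0.9196]

-0.1222 -0.4205 0.4545 0.8957 0.0215 -0.9196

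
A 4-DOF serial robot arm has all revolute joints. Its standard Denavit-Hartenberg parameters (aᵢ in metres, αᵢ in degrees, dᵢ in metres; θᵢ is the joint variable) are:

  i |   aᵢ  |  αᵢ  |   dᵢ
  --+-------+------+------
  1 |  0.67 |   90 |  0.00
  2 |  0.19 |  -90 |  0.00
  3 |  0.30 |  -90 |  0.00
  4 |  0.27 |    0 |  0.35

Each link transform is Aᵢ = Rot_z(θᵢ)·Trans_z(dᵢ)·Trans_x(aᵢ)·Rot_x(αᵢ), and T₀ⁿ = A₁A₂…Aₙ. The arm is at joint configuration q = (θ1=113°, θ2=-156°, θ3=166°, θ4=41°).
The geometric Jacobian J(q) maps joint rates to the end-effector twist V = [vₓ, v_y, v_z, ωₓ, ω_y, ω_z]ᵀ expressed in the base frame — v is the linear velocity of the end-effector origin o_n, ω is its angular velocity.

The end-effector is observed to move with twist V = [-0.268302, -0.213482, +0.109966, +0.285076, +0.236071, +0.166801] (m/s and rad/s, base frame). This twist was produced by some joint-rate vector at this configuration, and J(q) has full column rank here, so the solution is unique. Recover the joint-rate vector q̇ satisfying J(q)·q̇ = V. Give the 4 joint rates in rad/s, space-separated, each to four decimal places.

o_n = [-0.1701, 0.9580, 0.3178]
J₁: ẑ×o_n = [-0.9580, -0.1701, 0.0000], ω = ẑ
J2: z=[0.9205, 0.3907, 0.0000] o=[-0.2618, 0.6167, 0.0000] → [0.1242, -0.2925, 0.2783, 0.9205, 0.3907, 0.0000]
J3: z=[-0.1589, 0.3744, -0.9135] o=[-0.1940, 0.4570, -0.0773] → [0.6056, 0.0410, -0.0886, -0.1589, 0.3744, -0.9135]
J4: z=[0.8068, 0.5826, 0.0984] o=[-0.3647, 0.6734, 0.0411] → [0.1332, -0.2041, 0.1162, 0.8068, 0.5826, 0.0984]
q̇ = J⁺·V = [0.5980, 0.6700, 0.4370, -0.3250]

0.5980 0.6700 0.4370 -0.3250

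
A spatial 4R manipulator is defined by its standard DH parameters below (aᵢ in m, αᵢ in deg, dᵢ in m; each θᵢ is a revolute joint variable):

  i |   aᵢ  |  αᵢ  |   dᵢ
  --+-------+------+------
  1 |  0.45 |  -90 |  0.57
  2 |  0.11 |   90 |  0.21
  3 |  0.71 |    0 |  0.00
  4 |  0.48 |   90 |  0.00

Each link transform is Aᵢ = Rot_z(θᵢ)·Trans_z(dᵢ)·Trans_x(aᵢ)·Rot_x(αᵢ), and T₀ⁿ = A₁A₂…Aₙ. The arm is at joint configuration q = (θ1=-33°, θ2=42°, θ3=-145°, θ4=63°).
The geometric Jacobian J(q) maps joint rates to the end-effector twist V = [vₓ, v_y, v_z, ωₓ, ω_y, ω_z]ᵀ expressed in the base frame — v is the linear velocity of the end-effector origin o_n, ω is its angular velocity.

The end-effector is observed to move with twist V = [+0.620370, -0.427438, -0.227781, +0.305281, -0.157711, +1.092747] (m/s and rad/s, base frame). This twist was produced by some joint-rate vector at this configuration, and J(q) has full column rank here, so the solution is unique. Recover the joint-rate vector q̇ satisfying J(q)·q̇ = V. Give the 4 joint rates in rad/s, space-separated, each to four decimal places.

0.7130 0.0340 0.2770 0.2340

o_n = [-0.2412, -0.6453, 0.8409]
J₁: ẑ×o_n = [0.6453, -0.2412, 0.0000], ω = ẑ
J2: z=[0.5446, 0.8387, 0.0000] o=[0.3774, -0.2451, 0.5700] → [0.2272, -0.1475, 0.3008, 0.5446, 0.8387, 0.0000]
J3: z=[0.5612, -0.3644, 0.7431] o=[0.5603, -0.1135, 0.4964] → [0.2697, -0.7890, -0.5906, 0.5612, -0.3644, 0.7431]
J4: z=[0.5612, -0.3644, 0.7431] o=[-0.0239, -0.2196, 0.8856] → [0.3326, -0.1364, -0.3181, 0.5612, -0.3644, 0.7431]
q̇ = J⁺·V = [0.7130, 0.0340, 0.2770, 0.2340]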